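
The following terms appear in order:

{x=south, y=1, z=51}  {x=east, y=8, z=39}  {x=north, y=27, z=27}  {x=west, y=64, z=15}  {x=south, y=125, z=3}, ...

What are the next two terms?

X: repeats south → east → north → west; south, east, north, west, south → east → north.
Y: 1, 8, 27, 64, 125 → 216 → 343 (perfect cubes: 1³, 2³, 3³, …).
Z: −12 each step, so 51, 39, 27, 15, 3 → -9 → -21.
So the next two terms are {x=east, y=216, z=-9} and {x=north, y=343, z=-21}.

{x=east, y=216, z=-9}, {x=north, y=343, z=-21}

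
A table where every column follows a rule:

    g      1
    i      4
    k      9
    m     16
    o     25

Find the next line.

q  36

Letter: letters move forward 2 places in the alphabet, so g, i, k, m, o → q.
Second component: perfect squares: 1², 2², 3², …, so 1, 4, 9, 16, 25 → 36.
So the next line is q  36.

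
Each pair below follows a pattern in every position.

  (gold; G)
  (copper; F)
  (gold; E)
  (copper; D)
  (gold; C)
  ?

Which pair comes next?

Metal: gold, copper, gold, copper, gold → copper (alternates gold ↔ copper).
Letter: letters move back 1 place in the alphabet, so G, F, E, D, C → B.
Combining the parts gives (copper; B).

(copper; B)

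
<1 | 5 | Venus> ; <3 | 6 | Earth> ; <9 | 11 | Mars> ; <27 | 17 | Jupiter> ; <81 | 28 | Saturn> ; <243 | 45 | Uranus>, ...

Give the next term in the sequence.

<729 | 73 | Neptune>

First value — ×3 each step: 1, 3, 9, 27, 81, 243 → 729.
Second value goes 5, 6, 11, 17, 28, 45 → 73 (each term is the sum of the two before it).
Planet: Venus, Earth, Mars, Jupiter, Saturn, Uranus → Neptune (runs through the planets Mercury→Neptune).
So the next term is <729 | 73 | Neptune>.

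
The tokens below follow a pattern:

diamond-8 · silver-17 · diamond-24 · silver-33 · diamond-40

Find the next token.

silver-49

Rank goes diamond, silver, diamond, silver, diamond → silver (alternates diamond ↔ silver).
Second component — alternating steps +9, +7, +9, +7, …: 8, 17, 24, 33, 40 → 49.
So the next token is silver-49.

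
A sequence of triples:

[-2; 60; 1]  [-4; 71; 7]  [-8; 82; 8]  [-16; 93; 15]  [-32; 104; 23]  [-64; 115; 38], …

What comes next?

[-128; 126; 61]

First component: -2, -4, -8, -16, -32, -64 → -128 (×2 each step).
For the second component, +11 each step: 60, 71, 82, 93, 104, 115 → 126.
Third component: 1, 7, 8, 15, 23, 38 → 61 (each term is the sum of the two before it).
Putting it together: [-128; 126; 61].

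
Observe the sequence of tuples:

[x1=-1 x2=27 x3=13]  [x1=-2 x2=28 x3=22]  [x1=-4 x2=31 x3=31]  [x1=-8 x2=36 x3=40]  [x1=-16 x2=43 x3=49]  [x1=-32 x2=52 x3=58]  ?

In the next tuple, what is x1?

X1: -1, -2, -4, -8, -16, -32 → -64 (×2 each step).

-64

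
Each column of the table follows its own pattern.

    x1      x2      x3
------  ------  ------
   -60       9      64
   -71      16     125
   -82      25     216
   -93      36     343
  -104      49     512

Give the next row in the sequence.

Column x1: -60, -71, -82, -93, -104 → -115 (−11 each step).
For the column x2, perfect squares: 3², 4², 5², …: 9, 16, 25, 36, 49 → 64.
Column x3: 64, 125, 216, 343, 512 → 729 (perfect cubes: 4³, 5³, 6³, …).
Putting it together: -115  64  729.

-115  64  729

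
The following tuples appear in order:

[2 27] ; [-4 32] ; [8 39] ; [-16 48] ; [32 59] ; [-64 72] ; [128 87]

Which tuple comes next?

[-256 104]

First component goes 2, -4, 8, -16, 32, -64, 128 → -256 (×(-2) each step).
Second component: 27, 32, 39, 48, 59, 72, 87 → 104 (differences are 5, 7, 9, … (increasing by 2 each time)).
So the next tuple is [-256 104].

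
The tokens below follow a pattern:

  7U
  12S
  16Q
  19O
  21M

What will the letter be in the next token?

Letter: U, S, Q, O, M → K (letters move back 2 places in the alphabet).

K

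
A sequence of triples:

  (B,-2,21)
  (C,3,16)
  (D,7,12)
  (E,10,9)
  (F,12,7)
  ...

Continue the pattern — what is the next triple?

(G,13,6)

Letter goes B, C, D, E, F → G (letters move forward 1 place in the alphabet).
Second part: differences are 5, 4, 3, … (decreasing by 1 each time); -2, 3, 7, 10, 12 → 13.
Third part: together with the second part always sums to 19; 21, 16, 12, 9, 7 → 6.
So the next triple is (G,13,6).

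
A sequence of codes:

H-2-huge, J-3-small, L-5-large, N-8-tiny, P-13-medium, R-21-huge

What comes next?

T-34-small

Letter: letters move forward 2 places in the alphabet, so H, J, L, N, P, R → T.
Second component: 2, 3, 5, 8, 13, 21 → 34 (each term is the sum of the two before it).
For the size, repeats huge → small → large → tiny → medium: huge, small, large, tiny, medium, huge → small.
Combining the parts gives T-34-small.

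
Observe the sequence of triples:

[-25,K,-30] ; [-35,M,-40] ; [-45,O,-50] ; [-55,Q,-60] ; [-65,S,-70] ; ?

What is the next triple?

For the first part, −10 each step: -25, -35, -45, -55, -65 → -75.
For the letter, letters move forward 2 places in the alphabet: K, M, O, Q, S → U.
Third part goes -30, -40, -50, -60, -70 → -80 (always 5 less than the first part).
Putting it together: [-75,U,-80].

[-75,U,-80]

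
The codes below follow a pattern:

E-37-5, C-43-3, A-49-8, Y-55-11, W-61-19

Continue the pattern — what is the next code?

U-67-30

Letter: letters move back 2 places in the alphabet, wrapping A→Z, so E, C, A, Y, W → U.
Second component: +6 each step; 37, 43, 49, 55, 61 → 67.
Third component — each term is the sum of the two before it: 5, 3, 8, 11, 19 → 30.
Combining the parts gives U-67-30.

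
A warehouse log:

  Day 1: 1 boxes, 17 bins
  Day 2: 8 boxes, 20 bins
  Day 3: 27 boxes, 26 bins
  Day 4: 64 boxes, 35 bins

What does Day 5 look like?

125 boxes, 47 bins

Boxes: perfect cubes: 1³, 2³, 3³, …; 1, 8, 27, 64 → 125.
Bins: differences are 3, 6, 9, … (increasing by 3 each time), so 17, 20, 26, 35 → 47.
Putting it together: 125 boxes, 47 bins.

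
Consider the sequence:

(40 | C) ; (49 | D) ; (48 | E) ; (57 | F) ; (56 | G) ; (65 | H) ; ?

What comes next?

(64 | I)

First part — alternating steps +9, −1, +9, −1, …: 40, 49, 48, 57, 56, 65 → 64.
Letter: letters move forward 1 place in the alphabet, so C, D, E, F, G, H → I.
Combining the parts gives (64 | I).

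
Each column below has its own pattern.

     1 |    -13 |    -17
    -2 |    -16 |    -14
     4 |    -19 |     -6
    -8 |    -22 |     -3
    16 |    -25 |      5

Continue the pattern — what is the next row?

For the first component, ×(-2) each step: 1, -2, 4, -8, 16 → -32.
Second component goes -13, -16, -19, -22, -25 → -28 (−3 each step).
For the third component, alternating steps +3, +8, +3, +8, …: -17, -14, -6, -3, 5 → 8.
Combining the parts gives -32  -28  8.

-32  -28  8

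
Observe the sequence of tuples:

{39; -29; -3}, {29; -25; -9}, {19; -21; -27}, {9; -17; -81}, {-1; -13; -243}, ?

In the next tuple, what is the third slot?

-729

Third slot — ×3 each step: -3, -9, -27, -81, -243 → -729.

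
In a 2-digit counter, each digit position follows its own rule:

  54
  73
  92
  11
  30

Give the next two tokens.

59 then 78

First digit goes 5, 7, 9, 1, 3 → 5 → 7 (+2 each step, mod 10).
Second digit goes 4, 3, 2, 1, 0 → 9 → 8 (−1 each step, mod 10).
So the next two tokens are 59 and 78.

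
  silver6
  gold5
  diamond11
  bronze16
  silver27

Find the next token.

Rank goes silver, gold, diamond, bronze, silver → gold (repeats silver → gold → diamond → bronze).
Second component: 6, 5, 11, 16, 27 → 43 (each term is the sum of the two before it).
Putting it together: gold43.

gold43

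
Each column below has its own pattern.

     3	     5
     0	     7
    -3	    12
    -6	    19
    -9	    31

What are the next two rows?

First component goes 3, 0, -3, -6, -9 → -12 → -15 (−3 each step).
Second component goes 5, 7, 12, 19, 31 → 50 → 81 (each term is the sum of the two before it).
So the next two rows are -12  50 and -15  81.

-12  50; -15  81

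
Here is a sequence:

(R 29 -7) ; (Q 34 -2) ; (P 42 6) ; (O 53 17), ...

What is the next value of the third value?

Third value: -7, -2, 6, 17 → 31 (differences are 5, 8, 11, … (increasing by 3 each time)).

31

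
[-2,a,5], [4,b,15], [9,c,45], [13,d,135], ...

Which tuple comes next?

[16,e,405]

First coordinate — differences are 6, 5, 4, … (decreasing by 1 each time): -2, 4, 9, 13 → 16.
Letter: letters move forward 1 place in the alphabet, so a, b, c, d → e.
Third coordinate — ×3 each step: 5, 15, 45, 135 → 405.
Combining the parts gives [16,e,405].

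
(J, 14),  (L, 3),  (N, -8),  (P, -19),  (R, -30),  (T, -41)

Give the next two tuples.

(V, -52), (X, -63)

Letter: letters move forward 2 places in the alphabet; J, L, N, P, R, T → V → X.
For the second slot, −11 each step: 14, 3, -8, -19, -30, -41 → -52 → -63.
So the next two tuples are (V, -52) and (X, -63).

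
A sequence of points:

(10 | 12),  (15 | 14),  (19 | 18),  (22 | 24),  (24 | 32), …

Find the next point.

First component: differences are 5, 4, 3, … (decreasing by 1 each time), so 10, 15, 19, 22, 24 → 25.
Second component: differences are 2, 4, 6, … (increasing by 2 each time); 12, 14, 18, 24, 32 → 42.
So the next point is (25 | 42).

(25 | 42)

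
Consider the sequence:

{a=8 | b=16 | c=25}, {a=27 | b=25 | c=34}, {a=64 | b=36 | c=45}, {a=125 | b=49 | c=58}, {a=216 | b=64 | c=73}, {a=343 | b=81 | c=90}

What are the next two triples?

A: 8, 27, 64, 125, 216, 343 → 512 → 729 (perfect cubes: 2³, 3³, 4³, …).
B: 16, 25, 36, 49, 64, 81 → 100 → 121 (perfect squares: 4², 5², 6², …).
For the c, always 9 more than the b: 25, 34, 45, 58, 73, 90 → 109 → 130.
So the next two triples are {a=512 | b=100 | c=109} and {a=729 | b=121 | c=130}.

{a=512 | b=100 | c=109}, {a=729 | b=121 | c=130}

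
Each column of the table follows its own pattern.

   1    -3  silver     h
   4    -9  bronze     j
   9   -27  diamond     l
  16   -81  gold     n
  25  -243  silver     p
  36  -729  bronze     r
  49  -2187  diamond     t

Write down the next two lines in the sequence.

64  -6561  gold  v; 81  -19683  silver  x

First component — perfect squares: 1², 2², 3², …: 1, 4, 9, 16, 25, 36, 49 → 64 → 81.
Second component: ×3 each step; -3, -9, -27, -81, -243, -729, -2187 → -6561 → -19683.
Rank: repeats silver → bronze → diamond → gold, so silver, bronze, diamond, gold, silver, bronze, diamond → gold → silver.
Letter — letters move forward 2 places in the alphabet: h, j, l, n, p, r, t → v → x.
Putting the parts together: 64  -6561  gold  v and then 81  -19683  silver  x.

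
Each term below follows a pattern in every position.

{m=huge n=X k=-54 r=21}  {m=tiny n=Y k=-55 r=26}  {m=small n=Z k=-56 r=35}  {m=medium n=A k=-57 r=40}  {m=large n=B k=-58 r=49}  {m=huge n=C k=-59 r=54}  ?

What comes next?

{m=tiny n=D k=-60 r=63}

For the m, repeats huge → tiny → small → medium → large: huge, tiny, small, medium, large, huge → tiny.
N: X, Y, Z, A, B, C → D (letters move forward 1 place in the alphabet, wrapping Z→A).
K: -54, -55, -56, -57, -58, -59 → -60 (−1 each step).
For the r, alternating steps +5, +9, +5, +9, …: 21, 26, 35, 40, 49, 54 → 63.
Combining the parts gives {m=tiny n=D k=-60 r=63}.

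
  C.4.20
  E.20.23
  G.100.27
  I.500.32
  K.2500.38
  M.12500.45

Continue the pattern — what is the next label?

O.62500.53

Letter — letters move forward 2 places in the alphabet: C, E, G, I, K, M → O.
Second component goes 4, 20, 100, 500, 2500, 12500 → 62500 (×5 each step).
Third component: differences are 3, 4, 5, … (increasing by 1 each time); 20, 23, 27, 32, 38, 45 → 53.
Combining the parts gives O.62500.53.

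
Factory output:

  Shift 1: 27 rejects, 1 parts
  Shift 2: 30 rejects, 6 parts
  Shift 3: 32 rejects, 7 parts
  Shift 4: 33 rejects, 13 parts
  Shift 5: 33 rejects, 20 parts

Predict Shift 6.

32 rejects, 33 parts

Rejects: differences are 3, 2, 1, … (decreasing by 1 each time); 27, 30, 32, 33, 33 → 32.
Parts — each term is the sum of the two before it: 1, 6, 7, 13, 20 → 33.
Putting it together: 32 rejects, 33 parts.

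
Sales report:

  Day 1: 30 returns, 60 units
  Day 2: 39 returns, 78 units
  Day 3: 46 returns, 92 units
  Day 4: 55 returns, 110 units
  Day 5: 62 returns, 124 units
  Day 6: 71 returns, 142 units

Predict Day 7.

Returns: alternating steps +9, +7, +9, +7, …, so 30, 39, 46, 55, 62, 71 → 78.
Units — always 2 × the returns: 60, 78, 92, 110, 124, 142 → 156.
So the next line is 78 returns, 156 units.

78 returns, 156 units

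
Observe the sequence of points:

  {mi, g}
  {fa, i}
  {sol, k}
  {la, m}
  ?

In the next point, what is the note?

ti

Note goes mi, fa, sol, la → ti (runs through the solfège scale do→ti).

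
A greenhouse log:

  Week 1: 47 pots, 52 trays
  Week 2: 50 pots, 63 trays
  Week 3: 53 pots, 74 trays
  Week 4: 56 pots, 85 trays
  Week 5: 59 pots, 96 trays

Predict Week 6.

62 pots, 107 trays

Pots goes 47, 50, 53, 56, 59 → 62 (+3 each step).
Trays: +11 each step, so 52, 63, 74, 85, 96 → 107.
Combining the parts gives 62 pots, 107 trays.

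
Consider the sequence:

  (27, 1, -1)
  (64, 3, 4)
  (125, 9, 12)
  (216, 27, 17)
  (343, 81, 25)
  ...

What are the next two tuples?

(512, 243, 30), (729, 729, 38)

First coordinate goes 27, 64, 125, 216, 343 → 512 → 729 (perfect cubes: 3³, 4³, 5³, …).
Second coordinate goes 1, 3, 9, 27, 81 → 243 → 729 (×3 each step).
Third coordinate: alternating steps +5, +8, +5, +8, …, so -1, 4, 12, 17, 25 → 30 → 38.
Putting the parts together: (512, 243, 30) and then (729, 729, 38).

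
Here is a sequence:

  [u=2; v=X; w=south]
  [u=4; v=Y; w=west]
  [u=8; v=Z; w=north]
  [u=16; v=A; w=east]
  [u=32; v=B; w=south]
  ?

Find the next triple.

[u=64; v=C; w=west]

U: ×2 each step; 2, 4, 8, 16, 32 → 64.
For the v, letters move forward 1 place in the alphabet, wrapping Z→A: X, Y, Z, A, B → C.
W: south, west, north, east, south → west (repeats south → west → north → east).
Combining the parts gives [u=64; v=C; w=west].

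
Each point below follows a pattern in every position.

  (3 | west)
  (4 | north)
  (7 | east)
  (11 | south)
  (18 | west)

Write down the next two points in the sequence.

(29 | north), (47 | east)

First slot: 3, 4, 7, 11, 18 → 29 → 47 (each term is the sum of the two before it).
Direction: repeats west → north → east → south; west, north, east, south, west → north → east.
So the next two points are (29 | north) and (47 | east).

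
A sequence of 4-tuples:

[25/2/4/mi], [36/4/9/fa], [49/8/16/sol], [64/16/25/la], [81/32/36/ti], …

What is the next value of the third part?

Third part: perfect squares: 2², 3², 4², …; 4, 9, 16, 25, 36 → 49.

49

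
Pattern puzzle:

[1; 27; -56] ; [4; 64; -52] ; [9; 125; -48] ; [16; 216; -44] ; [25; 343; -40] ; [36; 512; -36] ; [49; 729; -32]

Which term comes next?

First value goes 1, 4, 9, 16, 25, 36, 49 → 64 (perfect squares: 1², 2², 3², …).
For the second value, perfect cubes: 3³, 4³, 5³, …: 27, 64, 125, 216, 343, 512, 729 → 1000.
Third value: +4 each step, so -56, -52, -48, -44, -40, -36, -32 → -28.
Putting it together: [64; 1000; -28].

[64; 1000; -28]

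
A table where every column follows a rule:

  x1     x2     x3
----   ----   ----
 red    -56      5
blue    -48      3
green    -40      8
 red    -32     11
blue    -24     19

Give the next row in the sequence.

Column x1: repeats red → blue → green; red, blue, green, red, blue → green.
Column x2: -56, -48, -40, -32, -24 → -16 (+8 each step).
Column x3: 5, 3, 8, 11, 19 → 30 (each term is the sum of the two before it).
Putting it together: green  -16  30.

green  -16  30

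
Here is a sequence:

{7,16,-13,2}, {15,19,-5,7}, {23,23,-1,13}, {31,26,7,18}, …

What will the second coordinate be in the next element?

First coordinate: 7, 15, 23, 31 → 39 (+8 each step).
Second coordinate — alternating steps +3, +4, +3, +4, …: 16, 19, 23, 26 → 30.
Third coordinate: -13, -5, -1, 7 → 11 (alternating steps +8, +4, +8, +4, …).
For the fourth coordinate, alternating steps +5, +6, +5, +6, …: 2, 7, 13, 18 → 24.

30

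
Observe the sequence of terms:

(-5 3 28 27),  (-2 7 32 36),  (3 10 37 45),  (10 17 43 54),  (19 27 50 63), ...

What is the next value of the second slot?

44

Second slot: each term is the sum of the two before it, so 3, 7, 10, 17, 27 → 44.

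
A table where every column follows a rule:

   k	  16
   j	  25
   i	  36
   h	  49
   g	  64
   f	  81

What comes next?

e  100

Letter goes k, j, i, h, g, f → e (letters move back 1 place in the alphabet).
Second component — perfect squares: 4², 5², 6², …: 16, 25, 36, 49, 64, 81 → 100.
Putting it together: e  100.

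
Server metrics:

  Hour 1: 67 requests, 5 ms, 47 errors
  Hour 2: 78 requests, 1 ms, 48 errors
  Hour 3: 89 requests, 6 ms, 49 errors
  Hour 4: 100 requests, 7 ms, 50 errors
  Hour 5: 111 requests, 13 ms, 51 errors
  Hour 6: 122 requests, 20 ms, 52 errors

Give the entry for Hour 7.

Requests: +11 each step, so 67, 78, 89, 100, 111, 122 → 133.
Ms: each term is the sum of the two before it; 5, 1, 6, 7, 13, 20 → 33.
Errors: 47, 48, 49, 50, 51, 52 → 53 (+1 each step).
Combining the parts gives 133 requests, 33 ms, 53 errors.

133 requests, 33 ms, 53 errors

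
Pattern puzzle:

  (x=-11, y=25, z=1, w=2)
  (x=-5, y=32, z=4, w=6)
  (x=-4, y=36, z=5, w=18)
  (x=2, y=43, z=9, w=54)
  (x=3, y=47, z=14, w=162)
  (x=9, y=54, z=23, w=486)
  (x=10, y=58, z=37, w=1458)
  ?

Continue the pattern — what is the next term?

(x=16, y=65, z=60, w=4374)

For the x, alternating steps +6, +1, +6, +1, …: -11, -5, -4, 2, 3, 9, 10 → 16.
Y — alternating steps +7, +4, +7, +4, …: 25, 32, 36, 43, 47, 54, 58 → 65.
Z — each term is the sum of the two before it: 1, 4, 5, 9, 14, 23, 37 → 60.
W: 2, 6, 18, 54, 162, 486, 1458 → 4374 (×3 each step).
So the next term is (x=16, y=65, z=60, w=4374).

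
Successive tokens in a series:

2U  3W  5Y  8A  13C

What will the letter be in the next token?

E

Letter — letters move forward 2 places in the alphabet, wrapping Z→A: U, W, Y, A, C → E.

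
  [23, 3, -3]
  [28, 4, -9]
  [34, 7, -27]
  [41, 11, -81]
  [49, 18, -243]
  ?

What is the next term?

First slot: differences are 5, 6, 7, … (increasing by 1 each time), so 23, 28, 34, 41, 49 → 58.
Second slot: 3, 4, 7, 11, 18 → 29 (each term is the sum of the two before it).
Third slot: -3, -9, -27, -81, -243 → -729 (×3 each step).
Combining the parts gives [58, 29, -729].

[58, 29, -729]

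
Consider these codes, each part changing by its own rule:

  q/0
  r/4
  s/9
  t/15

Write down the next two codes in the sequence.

u/22, v/30

Letter: letters move forward 1 place in the alphabet, so q, r, s, t → u → v.
Second component: differences are 4, 5, 6, … (increasing by 1 each time), so 0, 4, 9, 15 → 22 → 30.
Putting the parts together: u/22 and then v/30.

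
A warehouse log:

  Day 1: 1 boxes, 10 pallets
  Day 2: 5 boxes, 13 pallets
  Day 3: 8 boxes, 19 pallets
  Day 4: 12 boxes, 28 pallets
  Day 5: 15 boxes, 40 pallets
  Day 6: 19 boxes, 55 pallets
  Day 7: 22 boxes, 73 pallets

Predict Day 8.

26 boxes, 94 pallets

Boxes: alternating steps +4, +3, +4, +3, …; 1, 5, 8, 12, 15, 19, 22 → 26.
Pallets — differences are 3, 6, 9, … (increasing by 3 each time): 10, 13, 19, 28, 40, 55, 73 → 94.
So the next row is 26 boxes, 94 pallets.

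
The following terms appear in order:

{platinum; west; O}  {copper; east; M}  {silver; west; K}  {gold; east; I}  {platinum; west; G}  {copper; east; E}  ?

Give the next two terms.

{silver; west; C}, {gold; east; A}

Metal: repeats platinum → copper → silver → gold, so platinum, copper, silver, gold, platinum, copper → silver → gold.
Direction goes west, east, west, east, west, east → west → east (alternates west ↔ east).
Letter goes O, M, K, I, G, E → C → A (letters move back 2 places in the alphabet).
So the next two terms are {silver; west; C} and {gold; east; A}.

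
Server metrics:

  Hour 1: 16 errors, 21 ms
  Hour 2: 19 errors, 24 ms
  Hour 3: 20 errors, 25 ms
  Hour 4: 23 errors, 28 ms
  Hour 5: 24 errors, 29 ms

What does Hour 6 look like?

27 errors, 32 ms

For the errors, alternating steps +3, +1, +3, +1, …: 16, 19, 20, 23, 24 → 27.
Ms: always 5 more than the errors, so 21, 24, 25, 28, 29 → 32.
Combining the parts gives 27 errors, 32 ms.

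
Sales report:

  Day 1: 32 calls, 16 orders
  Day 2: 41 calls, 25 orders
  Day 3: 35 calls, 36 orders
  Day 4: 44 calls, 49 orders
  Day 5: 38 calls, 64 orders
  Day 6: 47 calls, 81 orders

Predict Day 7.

41 calls, 100 orders

Calls: alternating steps +9, −6, +9, −6, …; 32, 41, 35, 44, 38, 47 → 41.
Orders — perfect squares: 4², 5², 6², …: 16, 25, 36, 49, 64, 81 → 100.
So the next line is 41 calls, 100 orders.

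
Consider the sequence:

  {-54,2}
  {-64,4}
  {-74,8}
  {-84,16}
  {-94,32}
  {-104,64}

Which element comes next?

{-114,128}

First value goes -54, -64, -74, -84, -94, -104 → -114 (−10 each step).
Second value goes 2, 4, 8, 16, 32, 64 → 128 (×2 each step).
Putting it together: {-114,128}.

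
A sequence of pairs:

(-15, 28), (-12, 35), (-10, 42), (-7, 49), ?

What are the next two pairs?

(-5, 56), (-2, 63)

For the first part, alternating steps +3, +2, +3, +2, …: -15, -12, -10, -7 → -5 → -2.
Second part: +7 each step, so 28, 35, 42, 49 → 56 → 63.
So the next two pairs are (-5, 56) and (-2, 63).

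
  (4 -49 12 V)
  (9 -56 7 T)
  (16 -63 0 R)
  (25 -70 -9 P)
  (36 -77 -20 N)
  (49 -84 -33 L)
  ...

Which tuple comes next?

First slot: 4, 9, 16, 25, 36, 49 → 64 (perfect squares: 2², 3², 4², …).
Second slot: −7 each step, so -49, -56, -63, -70, -77, -84 → -91.
Third slot: together with the first slot always sums to 16, so 12, 7, 0, -9, -20, -33 → -48.
Letter: V, T, R, P, N, L → J (letters move back 2 places in the alphabet).
So the next tuple is (64 -91 -48 J).

(64 -91 -48 J)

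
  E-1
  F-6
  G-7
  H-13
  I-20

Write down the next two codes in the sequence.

J-33 then K-53

Letter: E, F, G, H, I → J → K (letters move forward 1 place in the alphabet).
Second component goes 1, 6, 7, 13, 20 → 33 → 53 (each term is the sum of the two before it).
So the next two codes are J-33 and K-53.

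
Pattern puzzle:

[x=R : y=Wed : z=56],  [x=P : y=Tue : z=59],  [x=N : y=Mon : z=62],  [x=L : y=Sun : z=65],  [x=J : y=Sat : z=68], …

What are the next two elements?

X — letters move back 2 places in the alphabet: R, P, N, L, J → H → F.
Y: runs backward through the weekdays Mon→Sun; Wed, Tue, Mon, Sun, Sat → Fri → Thu.
Z: 56, 59, 62, 65, 68 → 71 → 74 (+3 each step).
So the next two elements are [x=H : y=Fri : z=71] and [x=F : y=Thu : z=74].

[x=H : y=Fri : z=71], [x=F : y=Thu : z=74]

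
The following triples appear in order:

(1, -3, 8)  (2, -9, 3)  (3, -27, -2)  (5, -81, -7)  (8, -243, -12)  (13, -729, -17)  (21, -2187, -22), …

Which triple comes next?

First slot: 1, 2, 3, 5, 8, 13, 21 → 34 (each term is the sum of the two before it).
Second slot: ×3 each step; -3, -9, -27, -81, -243, -729, -2187 → -6561.
Third slot goes 8, 3, -2, -7, -12, -17, -22 → -27 (−5 each step).
Combining the parts gives (34, -6561, -27).

(34, -6561, -27)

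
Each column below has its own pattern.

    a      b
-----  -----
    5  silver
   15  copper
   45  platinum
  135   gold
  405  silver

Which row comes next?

1215  copper

Column a goes 5, 15, 45, 135, 405 → 1215 (×3 each step).
Column b: repeats silver → copper → platinum → gold; silver, copper, platinum, gold, silver → copper.
Putting it together: 1215  copper.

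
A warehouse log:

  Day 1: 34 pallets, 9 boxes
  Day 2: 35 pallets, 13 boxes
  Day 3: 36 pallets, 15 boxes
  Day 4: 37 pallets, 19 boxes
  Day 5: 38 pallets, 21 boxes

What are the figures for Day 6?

Pallets: 34, 35, 36, 37, 38 → 39 (+1 each step).
For the boxes, alternating steps +4, +2, +4, +2, …: 9, 13, 15, 19, 21 → 25.
Combining the parts gives 39 pallets, 25 boxes.

39 pallets, 25 boxes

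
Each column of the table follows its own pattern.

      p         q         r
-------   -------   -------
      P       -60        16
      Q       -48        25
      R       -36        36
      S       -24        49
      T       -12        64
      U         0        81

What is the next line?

V  12  100

Column p: P, Q, R, S, T, U → V (letters move forward 1 place in the alphabet).
For the column q, +12 each step: -60, -48, -36, -24, -12, 0 → 12.
Column r goes 16, 25, 36, 49, 64, 81 → 100 (perfect squares: 4², 5², 6², …).
Putting it together: V  12  100.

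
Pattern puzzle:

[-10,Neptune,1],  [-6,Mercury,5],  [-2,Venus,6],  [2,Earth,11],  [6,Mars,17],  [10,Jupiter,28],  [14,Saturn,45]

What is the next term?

[18,Uranus,73]

First component goes -10, -6, -2, 2, 6, 10, 14 → 18 (+4 each step).
Planet goes Neptune, Mercury, Venus, Earth, Mars, Jupiter, Saturn → Uranus (runs through the planets Mercury→Neptune).
Third component: each term is the sum of the two before it; 1, 5, 6, 11, 17, 28, 45 → 73.
Combining the parts gives [18,Uranus,73].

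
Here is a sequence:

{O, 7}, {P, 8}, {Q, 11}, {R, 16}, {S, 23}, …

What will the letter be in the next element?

T

Letter: O, P, Q, R, S → T (letters move forward 1 place in the alphabet).
Second entry: differences are 1, 3, 5, … (increasing by 2 each time); 7, 8, 11, 16, 23 → 32.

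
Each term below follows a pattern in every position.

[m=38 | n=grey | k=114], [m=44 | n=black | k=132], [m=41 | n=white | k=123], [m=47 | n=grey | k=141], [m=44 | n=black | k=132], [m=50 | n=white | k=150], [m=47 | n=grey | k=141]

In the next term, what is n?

black

For the n, repeats grey → black → white: grey, black, white, grey, black, white, grey → black.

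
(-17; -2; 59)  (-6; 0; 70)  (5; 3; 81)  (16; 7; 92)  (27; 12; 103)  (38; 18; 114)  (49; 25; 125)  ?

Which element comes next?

First value: +11 each step, so -17, -6, 5, 16, 27, 38, 49 → 60.
Second value — differences are 2, 3, 4, … (increasing by 1 each time): -2, 0, 3, 7, 12, 18, 25 → 33.
Third value — +11 each step: 59, 70, 81, 92, 103, 114, 125 → 136.
Combining the parts gives (60; 33; 136).

(60; 33; 136)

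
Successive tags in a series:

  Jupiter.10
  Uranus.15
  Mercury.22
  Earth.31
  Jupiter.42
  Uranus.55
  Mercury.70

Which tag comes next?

Planet — repeats Jupiter → Uranus → Mercury → Earth: Jupiter, Uranus, Mercury, Earth, Jupiter, Uranus, Mercury → Earth.
Second component goes 10, 15, 22, 31, 42, 55, 70 → 87 (differences are 5, 7, 9, … (increasing by 2 each time)).
Combining the parts gives Earth.87.

Earth.87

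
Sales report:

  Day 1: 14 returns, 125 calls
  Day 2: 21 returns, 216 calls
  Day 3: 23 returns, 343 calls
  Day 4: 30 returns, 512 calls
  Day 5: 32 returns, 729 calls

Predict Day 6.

39 returns, 1000 calls

Returns: 14, 21, 23, 30, 32 → 39 (alternating steps +7, +2, +7, +2, …).
Calls goes 125, 216, 343, 512, 729 → 1000 (perfect cubes: 5³, 6³, 7³, …).
Combining the parts gives 39 returns, 1000 calls.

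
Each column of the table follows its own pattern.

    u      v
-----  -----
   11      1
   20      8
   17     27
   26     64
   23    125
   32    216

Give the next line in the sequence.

29  343

Column u goes 11, 20, 17, 26, 23, 32 → 29 (alternating steps +9, −3, +9, −3, …).
For the column v, perfect cubes: 1³, 2³, 3³, …: 1, 8, 27, 64, 125, 216 → 343.
Putting it together: 29  343.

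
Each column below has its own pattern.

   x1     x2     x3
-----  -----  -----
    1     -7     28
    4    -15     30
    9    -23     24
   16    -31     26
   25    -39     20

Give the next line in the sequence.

For the column x1, perfect squares: 1², 2², 3², …: 1, 4, 9, 16, 25 → 36.
For the column x2, −8 each step: -7, -15, -23, -31, -39 → -47.
Column x3: alternating steps +2, −6, +2, −6, …, so 28, 30, 24, 26, 20 → 22.
So the next line is 36  -47  22.

36  -47  22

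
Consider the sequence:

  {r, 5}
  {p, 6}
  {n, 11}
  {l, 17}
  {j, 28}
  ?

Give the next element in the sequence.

Letter goes r, p, n, l, j → h (letters move back 2 places in the alphabet).
Second component: each term is the sum of the two before it; 5, 6, 11, 17, 28 → 45.
So the next element is {h, 45}.

{h, 45}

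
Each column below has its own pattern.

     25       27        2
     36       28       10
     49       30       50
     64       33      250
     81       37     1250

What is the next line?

100  42  6250

For the first component, perfect squares: 5², 6², 7², …: 25, 36, 49, 64, 81 → 100.
Second component goes 27, 28, 30, 33, 37 → 42 (differences are 1, 2, 3, … (increasing by 1 each time)).
Third component: ×5 each step; 2, 10, 50, 250, 1250 → 6250.
Putting it together: 100  42  6250.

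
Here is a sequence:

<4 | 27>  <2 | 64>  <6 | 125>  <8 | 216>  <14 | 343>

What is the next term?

First coordinate: 4, 2, 6, 8, 14 → 22 (each term is the sum of the two before it).
Second coordinate — perfect cubes: 3³, 4³, 5³, …: 27, 64, 125, 216, 343 → 512.
Putting it together: <22 | 512>.

<22 | 512>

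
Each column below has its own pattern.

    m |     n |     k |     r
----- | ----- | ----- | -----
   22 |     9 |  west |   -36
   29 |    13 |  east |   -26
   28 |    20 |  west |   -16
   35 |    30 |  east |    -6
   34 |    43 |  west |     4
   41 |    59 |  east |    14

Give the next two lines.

40  78  west  24; 47  100  east  34

For the column m, alternating steps +7, −1, +7, −1, …: 22, 29, 28, 35, 34, 41 → 40 → 47.
Column n: 9, 13, 20, 30, 43, 59 → 78 → 100 (differences are 4, 7, 10, … (increasing by 3 each time)).
Column k: west, east, west, east, west, east → west → east (alternates west ↔ east).
Column r: +10 each step, so -36, -26, -16, -6, 4, 14 → 24 → 34.
So the next two lines are 40  78  west  24 and 47  100  east  34.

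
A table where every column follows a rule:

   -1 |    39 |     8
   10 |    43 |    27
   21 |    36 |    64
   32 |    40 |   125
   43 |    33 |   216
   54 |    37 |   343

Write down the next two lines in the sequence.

65  30  512; 76  34  729

First component: +11 each step; -1, 10, 21, 32, 43, 54 → 65 → 76.
Second component — alternating steps +4, −7, +4, −7, …: 39, 43, 36, 40, 33, 37 → 30 → 34.
Third component — perfect cubes: 2³, 3³, 4³, …: 8, 27, 64, 125, 216, 343 → 512 → 729.
So the next two lines are 65  30  512 and 76  34  729.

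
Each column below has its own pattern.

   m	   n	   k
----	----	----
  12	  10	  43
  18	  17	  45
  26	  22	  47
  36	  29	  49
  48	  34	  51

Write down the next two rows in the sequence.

Column m — differences are 6, 8, 10, … (increasing by 2 each time): 12, 18, 26, 36, 48 → 62 → 78.
For the column n, alternating steps +7, +5, +7, +5, …: 10, 17, 22, 29, 34 → 41 → 46.
Column k: 43, 45, 47, 49, 51 → 53 → 55 (+2 each step).
Putting the parts together: 62  41  53 and then 78  46  55.

62  41  53; 78  46  55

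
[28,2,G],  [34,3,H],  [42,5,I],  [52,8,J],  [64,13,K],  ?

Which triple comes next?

[78,21,L]

First part goes 28, 34, 42, 52, 64 → 78 (differences are 6, 8, 10, … (increasing by 2 each time)).
Second part goes 2, 3, 5, 8, 13 → 21 (each term is the sum of the two before it).
Letter goes G, H, I, J, K → L (letters move forward 1 place in the alphabet).
Combining the parts gives [78,21,L].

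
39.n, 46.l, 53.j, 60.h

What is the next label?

First component: 39, 46, 53, 60 → 67 (+7 each step).
Letter goes n, l, j, h → f (letters move back 2 places in the alphabet).
So the next label is 67.f.

67.f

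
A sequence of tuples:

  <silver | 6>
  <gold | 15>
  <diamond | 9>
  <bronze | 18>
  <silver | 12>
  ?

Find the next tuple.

<gold | 21>

Rank: silver, gold, diamond, bronze, silver → gold (repeats silver → gold → diamond → bronze).
Second value goes 6, 15, 9, 18, 12 → 21 (alternating steps +9, −6, +9, −6, …).
Putting it together: <gold | 21>.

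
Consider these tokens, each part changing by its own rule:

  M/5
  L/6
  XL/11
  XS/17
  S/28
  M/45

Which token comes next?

Size: M, L, XL, XS, S, M → L (repeats M → L → XL → XS → S).
For the second component, each term is the sum of the two before it: 5, 6, 11, 17, 28, 45 → 73.
Combining the parts gives L/73.

L/73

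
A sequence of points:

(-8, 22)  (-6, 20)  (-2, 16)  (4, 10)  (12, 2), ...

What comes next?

For the first slot, differences are 2, 4, 6, … (increasing by 2 each time): -8, -6, -2, 4, 12 → 22.
For the second slot, together with the first slot always sums to 14: 22, 20, 16, 10, 2 → -8.
So the next point is (22, -8).

(22, -8)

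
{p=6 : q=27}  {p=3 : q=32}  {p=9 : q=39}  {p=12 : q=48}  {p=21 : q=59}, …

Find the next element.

{p=33 : q=72}

P — each term is the sum of the two before it: 6, 3, 9, 12, 21 → 33.
For the q, differences are 5, 7, 9, … (increasing by 2 each time): 27, 32, 39, 48, 59 → 72.
Putting it together: {p=33 : q=72}.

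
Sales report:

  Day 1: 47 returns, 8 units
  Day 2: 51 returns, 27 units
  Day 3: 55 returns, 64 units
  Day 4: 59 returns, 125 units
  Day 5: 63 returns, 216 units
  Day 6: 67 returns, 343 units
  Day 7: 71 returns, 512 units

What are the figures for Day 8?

75 returns, 729 units

For the returns, +4 each step: 47, 51, 55, 59, 63, 67, 71 → 75.
Units: 8, 27, 64, 125, 216, 343, 512 → 729 (perfect cubes: 2³, 3³, 4³, …).
Putting it together: 75 returns, 729 units.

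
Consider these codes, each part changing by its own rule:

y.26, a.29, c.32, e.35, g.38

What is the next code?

Letter: y, a, c, e, g → i (letters move forward 2 places in the alphabet, wrapping Z→A).
Second component: 26, 29, 32, 35, 38 → 41 (+3 each step).
Putting it together: i.41.

i.41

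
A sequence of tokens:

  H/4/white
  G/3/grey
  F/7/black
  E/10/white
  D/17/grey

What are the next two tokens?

C/27/black then B/44/white

Letter: letters move back 1 place in the alphabet, so H, G, F, E, D → C → B.
Second component goes 4, 3, 7, 10, 17 → 27 → 44 (each term is the sum of the two before it).
Shade goes white, grey, black, white, grey → black → white (repeats white → grey → black).
So the next two tokens are C/27/black and B/44/white.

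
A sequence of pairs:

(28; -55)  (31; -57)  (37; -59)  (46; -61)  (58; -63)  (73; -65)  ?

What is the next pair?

First coordinate goes 28, 31, 37, 46, 58, 73 → 91 (differences are 3, 6, 9, … (increasing by 3 each time)).
Second coordinate: −2 each step, so -55, -57, -59, -61, -63, -65 → -67.
Combining the parts gives (91; -67).

(91; -67)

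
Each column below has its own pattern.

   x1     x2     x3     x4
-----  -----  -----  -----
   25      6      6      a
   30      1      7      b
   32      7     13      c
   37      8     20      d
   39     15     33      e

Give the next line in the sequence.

44  23  53  f

For the column x1, alternating steps +5, +2, +5, +2, …: 25, 30, 32, 37, 39 → 44.
Column x2 goes 6, 1, 7, 8, 15 → 23 (each term is the sum of the two before it).
For the column x3, each term is the sum of the two before it: 6, 7, 13, 20, 33 → 53.
Column x4 — letters move forward 1 place in the alphabet: a, b, c, d, e → f.
Combining the parts gives 44  23  53  f.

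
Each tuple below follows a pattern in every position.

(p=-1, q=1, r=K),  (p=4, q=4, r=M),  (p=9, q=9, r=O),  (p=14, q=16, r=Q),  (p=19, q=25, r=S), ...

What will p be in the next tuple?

24

P: +5 each step; -1, 4, 9, 14, 19 → 24.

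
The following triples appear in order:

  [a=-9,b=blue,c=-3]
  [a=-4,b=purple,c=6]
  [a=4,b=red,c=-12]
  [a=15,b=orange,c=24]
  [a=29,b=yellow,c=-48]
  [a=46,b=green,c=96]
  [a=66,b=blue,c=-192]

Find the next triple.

A goes -9, -4, 4, 15, 29, 46, 66 → 89 (differences are 5, 8, 11, … (increasing by 3 each time)).
B: repeats blue → purple → red → orange → yellow → green; blue, purple, red, orange, yellow, green, blue → purple.
C: ×(-2) each step, so -3, 6, -12, 24, -48, 96, -192 → 384.
Putting it together: [a=89,b=purple,c=384].

[a=89,b=purple,c=384]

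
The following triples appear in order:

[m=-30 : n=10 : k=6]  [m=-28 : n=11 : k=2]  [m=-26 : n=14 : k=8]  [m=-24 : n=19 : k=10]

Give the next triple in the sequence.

[m=-22 : n=26 : k=18]

M: +2 each step; -30, -28, -26, -24 → -22.
N goes 10, 11, 14, 19 → 26 (differences are 1, 3, 5, … (increasing by 2 each time)).
K: each term is the sum of the two before it; 6, 2, 8, 10 → 18.
So the next triple is [m=-22 : n=26 : k=18].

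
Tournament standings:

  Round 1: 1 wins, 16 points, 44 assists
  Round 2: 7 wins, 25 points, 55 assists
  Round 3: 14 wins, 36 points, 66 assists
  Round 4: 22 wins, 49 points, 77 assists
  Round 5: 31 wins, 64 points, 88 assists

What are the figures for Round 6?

41 wins, 81 points, 99 assists

Wins: 1, 7, 14, 22, 31 → 41 (differences are 6, 7, 8, … (increasing by 1 each time)).
Points: 16, 25, 36, 49, 64 → 81 (perfect squares: 4², 5², 6², …).
For the assists, +11 each step: 44, 55, 66, 77, 88 → 99.
So the next line is 41 wins, 81 points, 99 assists.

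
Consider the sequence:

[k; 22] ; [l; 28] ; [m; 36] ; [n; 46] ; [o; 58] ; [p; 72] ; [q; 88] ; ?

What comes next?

Letter: k, l, m, n, o, p, q → r (letters move forward 1 place in the alphabet).
For the second component, differences are 6, 8, 10, … (increasing by 2 each time): 22, 28, 36, 46, 58, 72, 88 → 106.
Putting it together: [r; 106].

[r; 106]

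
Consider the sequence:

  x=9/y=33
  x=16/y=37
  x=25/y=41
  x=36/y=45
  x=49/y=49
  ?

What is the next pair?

X goes 9, 16, 25, 36, 49 → 64 (perfect squares: 3², 4², 5², …).
Y — +4 each step: 33, 37, 41, 45, 49 → 53.
Putting it together: x=64/y=53.

x=64/y=53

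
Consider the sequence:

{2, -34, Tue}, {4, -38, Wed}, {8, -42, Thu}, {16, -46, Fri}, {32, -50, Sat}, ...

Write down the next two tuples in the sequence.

{64, -54, Sun}, {128, -58, Mon}

For the first entry, ×2 each step: 2, 4, 8, 16, 32 → 64 → 128.
Second entry: −4 each step, so -34, -38, -42, -46, -50 → -54 → -58.
Day: runs through the weekdays Mon→Sun; Tue, Wed, Thu, Fri, Sat → Sun → Mon.
Putting the parts together: {64, -54, Sun} and then {128, -58, Mon}.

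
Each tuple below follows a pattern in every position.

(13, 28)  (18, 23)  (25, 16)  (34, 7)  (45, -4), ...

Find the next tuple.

First part: differences are 5, 7, 9, … (increasing by 2 each time); 13, 18, 25, 34, 45 → 58.
Second part: 28, 23, 16, 7, -4 → -17 (together with the first part always sums to 41).
Putting it together: (58, -17).

(58, -17)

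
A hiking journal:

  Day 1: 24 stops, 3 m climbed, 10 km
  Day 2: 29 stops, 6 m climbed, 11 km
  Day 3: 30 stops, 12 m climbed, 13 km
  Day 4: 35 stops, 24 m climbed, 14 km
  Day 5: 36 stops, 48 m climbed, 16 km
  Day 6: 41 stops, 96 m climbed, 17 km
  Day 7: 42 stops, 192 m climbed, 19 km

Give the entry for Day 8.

47 stops, 384 m climbed, 20 km

Stops goes 24, 29, 30, 35, 36, 41, 42 → 47 (alternating steps +5, +1, +5, +1, …).
M climbed: ×2 each step; 3, 6, 12, 24, 48, 96, 192 → 384.
For the km, alternating steps +1, +2, +1, +2, …: 10, 11, 13, 14, 16, 17, 19 → 20.
So the next line is 47 stops, 384 m climbed, 20 km.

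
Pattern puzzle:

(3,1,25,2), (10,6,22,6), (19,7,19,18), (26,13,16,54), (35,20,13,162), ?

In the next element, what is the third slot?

10

Third slot — −3 each step: 25, 22, 19, 16, 13 → 10.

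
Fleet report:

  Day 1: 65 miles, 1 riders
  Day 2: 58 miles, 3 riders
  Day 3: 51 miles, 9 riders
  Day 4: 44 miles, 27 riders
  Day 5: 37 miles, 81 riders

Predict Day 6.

Miles: −7 each step; 65, 58, 51, 44, 37 → 30.
Riders goes 1, 3, 9, 27, 81 → 243 (×3 each step).
Combining the parts gives 30 miles, 243 riders.

30 miles, 243 riders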